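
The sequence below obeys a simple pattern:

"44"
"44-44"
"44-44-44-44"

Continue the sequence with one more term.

s(k+1) = s(k)·-·s(k) — each term doubles the last with '-' between the halves.
One more doubling of 44-44-44-44 gives the answer.

44-44-44-44-44-44-44-44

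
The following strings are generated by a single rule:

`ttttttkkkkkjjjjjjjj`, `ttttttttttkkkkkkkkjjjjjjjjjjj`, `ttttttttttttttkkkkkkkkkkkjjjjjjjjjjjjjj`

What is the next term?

The n-th term is 4n-2 t's then 3n-1 k's then 3n+2 j's, where the shown terms are n = 2, 3, 4.
For the next term, n = 5, so the run lengths are 18, 14, 17.

ttttttttttttttttttkkkkkkkkkkkkkkjjjjjjjjjjjjjjjjj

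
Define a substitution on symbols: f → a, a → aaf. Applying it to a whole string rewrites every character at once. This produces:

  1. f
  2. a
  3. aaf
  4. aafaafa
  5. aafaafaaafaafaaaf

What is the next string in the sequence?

Rewriting the 17 symbols of aafaafaaafaafaaaf one by one yields aaf aaf a aaf aaf a aaf aaf aaf a aaf aaf a aaf aaf aaf a; concatenated:

aafaafaaafaafaaafaafaafaaafaafaaafaafaafa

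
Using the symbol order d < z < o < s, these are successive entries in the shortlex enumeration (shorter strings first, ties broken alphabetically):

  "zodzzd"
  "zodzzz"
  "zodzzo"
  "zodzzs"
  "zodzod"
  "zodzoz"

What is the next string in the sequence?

zodzoo

The successor of zodzoz increments the rightmost position that isn't already s and resets every position after it to d.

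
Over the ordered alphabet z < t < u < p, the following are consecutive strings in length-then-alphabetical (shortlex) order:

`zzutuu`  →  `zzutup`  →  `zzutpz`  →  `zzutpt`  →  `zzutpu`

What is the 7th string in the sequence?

zzuuzz

Advancing 2 positions from zzutpu through zzutpu → zzutpp reaches term 7.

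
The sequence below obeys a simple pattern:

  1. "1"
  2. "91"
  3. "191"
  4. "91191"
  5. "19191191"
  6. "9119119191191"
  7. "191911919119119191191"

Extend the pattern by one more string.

9119119191191191911919119119191191

Each term (from the third on) is the two preceding terms concatenated in order: term 3 = 1·91 = 191.
Continuing: 9119119191191 · 191911919119119191191 gives term 8.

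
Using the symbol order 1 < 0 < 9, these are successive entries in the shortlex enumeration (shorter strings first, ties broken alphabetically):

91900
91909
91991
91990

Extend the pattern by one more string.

Treat 91990 as a base-3 numeral over the given alphabet and add one, carrying through any trailing 9's.

91999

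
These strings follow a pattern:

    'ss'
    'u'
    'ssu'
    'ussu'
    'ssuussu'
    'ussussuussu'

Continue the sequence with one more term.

Each term (from the third on) is the two preceding terms concatenated in order: term 3 = ss·u = ssu.
Continuing: ssuussu · ussussuussu gives term 7.

ssuussuussussuussu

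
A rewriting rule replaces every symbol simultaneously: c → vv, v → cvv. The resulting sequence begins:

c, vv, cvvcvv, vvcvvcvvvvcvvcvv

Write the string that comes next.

Applying the rule to each of the 16 symbols of vvcvvcvvvvcvvcvv gives the pieces cvv cvv vv cvv cvv vv cvv cvv cvv cvv vv cvv cvv vv cvv cvv, which concatenate to the answer.

cvvcvvvvcvvcvvvvcvvcvvcvvcvvvvcvvcvvvvcvvcvv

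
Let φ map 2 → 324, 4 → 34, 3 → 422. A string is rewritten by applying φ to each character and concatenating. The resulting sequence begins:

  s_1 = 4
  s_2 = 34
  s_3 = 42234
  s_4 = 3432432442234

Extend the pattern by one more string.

4223442232434422324343432432442234

φ(3432432442234) expands symbol-by-symbol to 422 34 422 324 34 422 324 34 34 324 324 422 34; joining the 13 pieces gives the next term.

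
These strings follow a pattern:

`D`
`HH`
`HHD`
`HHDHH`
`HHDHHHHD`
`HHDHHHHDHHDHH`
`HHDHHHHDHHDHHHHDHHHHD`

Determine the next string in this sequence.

HHDHHHHDHHDHHHHDHHHHDHHDHHHHDHHDHH

This is a Fibonacci-style word recurrence s(k) = s(k−1)·s(k−2): e.g. HH·D = HHD.
So term 8 is HHDHHHHDHHDHHHHDHHHHD·HHDHHHHDHHDHH.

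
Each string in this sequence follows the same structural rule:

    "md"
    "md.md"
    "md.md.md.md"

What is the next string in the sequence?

Each string is two copies of the previous one joined by '.'.
Doubling md.md.md.md with '.' between the halves:

md.md.md.md.md.md.md.md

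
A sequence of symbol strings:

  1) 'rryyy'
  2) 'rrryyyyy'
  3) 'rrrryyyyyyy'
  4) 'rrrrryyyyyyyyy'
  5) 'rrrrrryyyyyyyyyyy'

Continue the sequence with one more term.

rrrrrrryyyyyyyyyyyyy

Reading off run lengths: r runs 2, 3, 4, 5, 6; y runs 3, 5, 7, 9, 11 — each is linear in n (n = 1, 2, …).
Setting n = 6 gives 7, 13 characters in each block.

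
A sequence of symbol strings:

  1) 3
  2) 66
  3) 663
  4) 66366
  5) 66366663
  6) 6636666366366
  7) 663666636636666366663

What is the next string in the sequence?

From term 3 onward, concatenate the last term with the second-to-last: 66·3 = 663, 663·66 = 66366, …
Continuing: 663666636636666366663 · 6636666366366 gives term 8.

6636666366366663666636636666366366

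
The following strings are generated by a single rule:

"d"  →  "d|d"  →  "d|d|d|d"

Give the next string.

Every step duplicates the string with '|' between the halves.
Doubling d|d|d|d with '|' between the halves:

d|d|d|d|d|d|d|d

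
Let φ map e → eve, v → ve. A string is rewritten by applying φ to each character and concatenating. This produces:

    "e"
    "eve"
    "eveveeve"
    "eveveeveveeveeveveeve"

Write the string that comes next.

eveveeveveeveeveveeveveeveeveveeveeveveeveveeveeveveeve

Replace each of the 21 characters of eveveeveveeveeveveeve in place — eve ve eve ve eve eve ve eve ve eve eve ve eve eve ve eve ve eve eve ve eve — and concatenate.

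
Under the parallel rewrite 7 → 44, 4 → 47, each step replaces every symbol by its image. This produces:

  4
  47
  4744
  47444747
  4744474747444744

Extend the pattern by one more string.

φ(4744474747444744) expands symbol-by-symbol to 47 44 47 47 47 44 47 44 47 44 47 47 47 44 47 47; joining the 16 pieces gives the next term.

47444747474447444744474747444747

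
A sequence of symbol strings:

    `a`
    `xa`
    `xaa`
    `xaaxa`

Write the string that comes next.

xaaxaxaa

This is a Fibonacci-style word recurrence s(k) = s(k−1)·s(k−2): e.g. xa·a = xaa.
So term 5 is xaaxa·xaa.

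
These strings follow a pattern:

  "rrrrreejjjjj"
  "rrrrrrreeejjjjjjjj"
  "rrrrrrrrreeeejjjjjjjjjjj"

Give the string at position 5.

Reading off run lengths: r runs 5, 7, 9; e runs 2, 3, 4; j runs 5, 8, 11 — each is linear in n, where the shown terms are n = 2, 3, 4.
At n = 6 the blocks have lengths 13, 6, 17.

rrrrrrrrrrrrreeeeeejjjjjjjjjjjjjjjjj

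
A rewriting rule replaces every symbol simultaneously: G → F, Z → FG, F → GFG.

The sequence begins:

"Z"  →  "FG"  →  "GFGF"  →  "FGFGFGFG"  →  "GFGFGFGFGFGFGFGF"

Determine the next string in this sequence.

Replace each of the 16 characters of GFGFGFGFGFGFGFGF in place — F GFG F GFG F GFG F GFG F GFG F GFG F GFG F GFG — and concatenate.

FGFGFGFGFGFGFGFGFGFGFGFGFGFGFGFG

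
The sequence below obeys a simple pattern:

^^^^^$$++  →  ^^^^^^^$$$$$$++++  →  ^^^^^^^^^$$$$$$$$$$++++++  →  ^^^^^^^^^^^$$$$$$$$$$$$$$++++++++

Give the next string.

^^^^^^^^^^^^^$$$$$$$$$$$$$$$$$$++++++++++

The n-th term is 2n+3 ^'s then 4n-2 $'s then 2n +'s (n = 1, 2, …).
At n = 5 the blocks have lengths 13, 18, 10.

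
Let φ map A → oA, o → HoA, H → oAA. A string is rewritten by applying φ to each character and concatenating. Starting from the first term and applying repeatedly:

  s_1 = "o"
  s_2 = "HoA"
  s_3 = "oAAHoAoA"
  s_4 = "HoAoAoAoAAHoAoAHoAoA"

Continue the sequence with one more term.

Rewriting the 20 symbols of HoAoAoAoAAHoAoAHoAoA one by one yields oAA HoA oA HoA oA HoA oA HoA oA oA oAA HoA oA HoA oA oAA HoA oA HoA oA; concatenated:

oAAHoAoAHoAoAHoAoAHoAoAoAoAAHoAoAHoAoAoAAHoAoAHoAoA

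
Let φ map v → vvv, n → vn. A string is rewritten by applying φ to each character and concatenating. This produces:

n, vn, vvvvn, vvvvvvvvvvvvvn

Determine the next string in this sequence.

Applying the rule to each of the 14 symbols of vvvvvvvvvvvvvn gives the pieces vvv vvv vvv vvv vvv vvv vvv vvv vvv vvv vvv vvv vvv vn, which concatenate to the answer.

vvvvvvvvvvvvvvvvvvvvvvvvvvvvvvvvvvvvvvvvn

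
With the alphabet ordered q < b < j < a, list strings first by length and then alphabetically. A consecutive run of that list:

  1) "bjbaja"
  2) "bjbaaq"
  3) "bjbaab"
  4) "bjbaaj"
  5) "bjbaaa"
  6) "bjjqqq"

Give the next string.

bjjqqb

The successor of bjjqqq increments the rightmost position that isn't already a and resets every position after it to q.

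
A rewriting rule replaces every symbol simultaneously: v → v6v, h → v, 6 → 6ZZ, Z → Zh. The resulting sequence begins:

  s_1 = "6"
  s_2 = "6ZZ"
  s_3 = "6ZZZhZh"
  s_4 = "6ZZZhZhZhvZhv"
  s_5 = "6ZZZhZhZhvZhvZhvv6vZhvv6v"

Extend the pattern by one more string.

6ZZZhZhZhvZhvZhvv6vZhvv6vZhvv6vv6v6ZZv6vZhvv6vv6v6ZZv6v

φ(6ZZZhZhZhvZhvZhvv6vZhvv6v) expands symbol-by-symbol to 6ZZ Zh Zh Zh v Zh v Zh v v6v Zh v v6v Zh v v6v v6v 6ZZ v6v Zh v v6v v6v 6ZZ v6v; joining the 25 pieces gives the next term.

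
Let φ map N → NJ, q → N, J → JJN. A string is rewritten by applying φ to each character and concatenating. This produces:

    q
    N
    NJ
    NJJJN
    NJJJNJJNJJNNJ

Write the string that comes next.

Applying the rule to each of the 13 symbols of NJJJNJJNJJNNJ gives the pieces NJ JJN JJN JJN NJ JJN JJN NJ JJN JJN NJ NJ JJN, which concatenate to the answer.

NJJJNJJNJJNNJJJNJJNNJJJNJJNNJNJJJN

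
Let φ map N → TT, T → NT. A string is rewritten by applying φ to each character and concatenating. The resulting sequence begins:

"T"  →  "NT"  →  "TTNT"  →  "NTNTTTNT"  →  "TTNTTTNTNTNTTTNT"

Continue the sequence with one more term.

Rewriting the 16 symbols of TTNTTTNTNTNTTTNT one by one yields NT NT TT NT NT NT TT NT TT NT TT NT NT NT TT NT; concatenated:

NTNTTTNTNTNTTTNTTTNTTTNTNTNTTTNT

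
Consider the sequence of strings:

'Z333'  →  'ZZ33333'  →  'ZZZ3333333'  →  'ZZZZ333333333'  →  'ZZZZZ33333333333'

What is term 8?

The n-th term is n Z's then 2n+1 3's (n = 1, 2, …).
At n = 8 the blocks have lengths 8, 17.

ZZZZZZZZ33333333333333333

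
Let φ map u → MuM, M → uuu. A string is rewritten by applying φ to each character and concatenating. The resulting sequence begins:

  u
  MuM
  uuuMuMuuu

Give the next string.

MuMMuMMuMuuuMuMuuuMuMMuMMuM

Apply φ to uuuMuMuuu symbol by symbol: u→MuM, u→MuM, u→MuM, M→uuu, u→MuM, M→uuu, u→MuM, u→MuM, u→MuM; joined: MuM MuM MuM uuu MuM uuu MuM MuM MuM.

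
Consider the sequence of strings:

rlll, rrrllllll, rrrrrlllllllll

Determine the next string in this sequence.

rrrrrrrllllllllllll

Reading off run lengths: r runs 1, 3, 5; l runs 3, 6, 9 — each is linear in n (n = 1, 2, …).
Setting n = 4 gives 7, 12 characters in each block.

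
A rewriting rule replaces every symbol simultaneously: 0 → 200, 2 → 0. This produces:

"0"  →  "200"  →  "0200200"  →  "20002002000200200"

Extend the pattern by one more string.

Rewriting the 17 symbols of 20002002000200200 one by one yields 0 200 200 200 0 200 200 0 200 200 200 0 200 200 0 200 200; concatenated:

02002002000200200020020020002002000200200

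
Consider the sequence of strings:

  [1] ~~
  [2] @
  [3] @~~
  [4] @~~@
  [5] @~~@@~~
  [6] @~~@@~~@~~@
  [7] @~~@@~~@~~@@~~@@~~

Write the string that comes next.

@~~@@~~@~~@@~~@@~~@~~@@~~@~~@

Each term (from the third on) is the previous term followed by the one before it: term 3 = @·~~ = @~~.
Continuing: @~~@@~~@~~@@~~@@~~ · @~~@@~~@~~@ gives term 8.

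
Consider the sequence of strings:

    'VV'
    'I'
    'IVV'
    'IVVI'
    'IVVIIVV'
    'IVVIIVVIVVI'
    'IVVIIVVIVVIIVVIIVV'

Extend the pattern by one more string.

From term 3 onward, concatenate the last term with the second-to-last: I·VV = IVV, IVV·I = IVVI, …
The next term joins IVVIIVVIVVIIVVIIVV and IVVIIVVIVVI.

IVVIIVVIVVIIVVIIVVIVVIIVVIVVI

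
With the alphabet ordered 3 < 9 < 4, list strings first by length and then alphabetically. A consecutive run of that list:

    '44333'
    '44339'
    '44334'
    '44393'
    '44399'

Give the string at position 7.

Continuing the enumeration 2 steps past 44399: 44399 → 44394 → (answer).

44343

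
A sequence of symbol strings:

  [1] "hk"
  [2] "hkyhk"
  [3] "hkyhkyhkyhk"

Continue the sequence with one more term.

Each string is two copies of the previous one joined by 'y'.
One more doubling of hkyhkyhkyhk gives the answer.

hkyhkyhkyhkyhkyhkyhkyhk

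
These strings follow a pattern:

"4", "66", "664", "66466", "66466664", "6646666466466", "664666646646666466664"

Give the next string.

6646666466466664666646646666466466

Each term (from the third on) is the previous term followed by the one before it: term 3 = 66·4 = 664.
So term 8 is 664666646646666466664·6646666466466.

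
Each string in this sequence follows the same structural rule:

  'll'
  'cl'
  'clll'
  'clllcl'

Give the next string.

Each term (from the third on) is the previous term followed by the one before it: term 3 = cl·ll = clll.
Continuing: clllcl · clll gives term 5.

clllclclll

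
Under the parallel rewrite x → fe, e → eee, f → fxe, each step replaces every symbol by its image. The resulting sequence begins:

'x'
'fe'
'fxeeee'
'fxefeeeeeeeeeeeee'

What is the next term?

fxefeeeefxeeeeeeeeeeeeeeeeeeeeeeeeeeeeeeeeeeeeeeee

Applying the rule to each of the 17 symbols of fxefeeeeeeeeeeeee gives the pieces fxe fe eee fxe eee eee eee eee eee eee eee eee eee eee eee eee eee, which concatenate to the answer.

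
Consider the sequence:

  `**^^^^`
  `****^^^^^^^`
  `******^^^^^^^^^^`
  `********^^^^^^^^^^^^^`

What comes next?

**********^^^^^^^^^^^^^^^^

Each string has the form *^{2n} ^^{3n+1} (n = 1, 2, …).
For the next term, n = 5, so the run lengths are 10, 16.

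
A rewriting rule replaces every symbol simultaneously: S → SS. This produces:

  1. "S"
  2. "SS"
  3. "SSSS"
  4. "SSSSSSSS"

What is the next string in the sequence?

SSSSSSSSSSSSSSSS

Apply φ to SSSSSSSS symbol by symbol: S→SS, S→SS, S→SS, S→SS, S→SS, S→SS, S→SS, S→SS; joined: SS SS SS SS SS SS SS SS.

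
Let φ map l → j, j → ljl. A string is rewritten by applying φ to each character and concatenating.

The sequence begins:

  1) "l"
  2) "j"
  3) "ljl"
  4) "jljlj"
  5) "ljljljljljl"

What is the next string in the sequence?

Rewriting each symbol of ljljljljljl: l→j, j→ljl, l→j, j→ljl, l→j, j→ljl, l→j, j→ljl, l→j, j→ljl, l→j, which concatenates to j ljl j ljl j ljl j ljl j ljl j.

jljljljljljljljljljlj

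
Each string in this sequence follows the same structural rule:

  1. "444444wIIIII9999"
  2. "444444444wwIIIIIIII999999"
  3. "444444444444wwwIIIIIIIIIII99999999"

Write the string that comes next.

Each string has the form 4^{3n+3} w^{n} I^{3n+2} 9^{2n+2} (n = 1, 2, …).
At n = 4 the blocks have lengths 15, 4, 14, 10.

444444444444444wwwwIIIIIIIIIIIIII9999999999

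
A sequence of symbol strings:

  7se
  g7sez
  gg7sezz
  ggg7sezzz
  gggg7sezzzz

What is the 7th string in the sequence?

Every step adds g to the front and z to the end of the previous string.
From gggg7sezzzz, 2 further steps: gggg7sezzzz → ggggg7sezzzzz → (answer).

gggggg7sezzzzzz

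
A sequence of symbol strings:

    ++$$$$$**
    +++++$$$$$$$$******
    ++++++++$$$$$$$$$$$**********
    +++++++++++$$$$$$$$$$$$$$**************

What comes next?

Term n consists of 3n-1 +'s, followed by 3n+2 $'s, followed by 4n-2 *'s (n = 1, 2, …).
For the next term, n = 5, so the run lengths are 14, 17, 18.

++++++++++++++$$$$$$$$$$$$$$$$$******************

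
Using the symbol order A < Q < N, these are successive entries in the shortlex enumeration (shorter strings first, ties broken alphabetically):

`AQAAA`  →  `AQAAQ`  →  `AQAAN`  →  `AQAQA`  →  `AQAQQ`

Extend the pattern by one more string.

AQAQN

Find the rightmost character of AQAQQ below N, bump it to the next letter, and reset everything to its right to A.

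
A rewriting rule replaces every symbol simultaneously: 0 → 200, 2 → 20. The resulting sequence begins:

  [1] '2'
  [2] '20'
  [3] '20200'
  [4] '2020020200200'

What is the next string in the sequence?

Applying the rule to each of the 13 symbols of 2020020200200 gives the pieces 20 200 20 200 200 20 200 20 200 200 20 200 200, which concatenate to the answer.

2020020200200202002020020020200200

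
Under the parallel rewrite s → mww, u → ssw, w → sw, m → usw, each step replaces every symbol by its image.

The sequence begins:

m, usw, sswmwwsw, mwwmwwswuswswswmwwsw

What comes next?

uswswswuswswswmwwswsswmwwswmwwswmwwswuswswswmwwsw

Applying the rule to each of the 20 symbols of mwwmwwswuswswswmwwsw gives the pieces usw sw sw usw sw sw mww sw ssw mww sw mww sw mww sw usw sw sw mww sw, which concatenate to the answer.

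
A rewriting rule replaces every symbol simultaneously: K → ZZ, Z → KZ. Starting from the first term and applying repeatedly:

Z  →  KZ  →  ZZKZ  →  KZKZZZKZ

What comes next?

Apply φ to KZKZZZKZ symbol by symbol: K→ZZ, Z→KZ, K→ZZ, Z→KZ, Z→KZ, Z→KZ, K→ZZ, Z→KZ; joined: ZZ KZ ZZ KZ KZ KZ ZZ KZ.

ZZKZZZKZKZKZZZKZ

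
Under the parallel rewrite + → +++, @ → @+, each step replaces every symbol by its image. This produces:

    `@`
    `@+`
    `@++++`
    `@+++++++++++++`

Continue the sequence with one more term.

Rewriting the 14 symbols of @+++++++++++++ one by one yields @+ +++ +++ +++ +++ +++ +++ +++ +++ +++ +++ +++ +++ +++; concatenated:

@++++++++++++++++++++++++++++++++++++++++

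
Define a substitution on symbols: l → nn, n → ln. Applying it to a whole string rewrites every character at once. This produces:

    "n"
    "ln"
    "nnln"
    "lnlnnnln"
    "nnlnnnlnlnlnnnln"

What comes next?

φ(nnlnnnlnlnlnnnln) expands symbol-by-symbol to ln ln nn ln ln ln nn ln nn ln nn ln ln ln nn ln; joining the 16 pieces gives the next term.

lnlnnnlnlnlnnnlnnnlnnnlnlnlnnnln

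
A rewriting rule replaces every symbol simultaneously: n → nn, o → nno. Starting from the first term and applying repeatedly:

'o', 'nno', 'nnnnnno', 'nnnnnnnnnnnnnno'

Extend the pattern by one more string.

Rewriting the 15 symbols of nnnnnnnnnnnnnno one by one yields nn nn nn nn nn nn nn nn nn nn nn nn nn nn nno; concatenated:

nnnnnnnnnnnnnnnnnnnnnnnnnnnnnno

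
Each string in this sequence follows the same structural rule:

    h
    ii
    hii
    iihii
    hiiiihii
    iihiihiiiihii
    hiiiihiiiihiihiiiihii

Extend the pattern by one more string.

This is a Fibonacci-style word recurrence s(k) = s(k−2)·s(k−1): e.g. h·ii = hii.
Continuing: iihiihiiiihii · hiiiihiiiihiihiiiihii gives term 8.

iihiihiiiihiihiiiihiiiihiihiiiihii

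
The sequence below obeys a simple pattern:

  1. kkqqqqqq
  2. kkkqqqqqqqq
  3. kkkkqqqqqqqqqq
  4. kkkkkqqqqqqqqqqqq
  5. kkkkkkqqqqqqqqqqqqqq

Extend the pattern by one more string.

Reading off run lengths: k runs 2, 3, 4, 5, 6; q runs 6, 8, 10, 12, 14 — each is linear in n, where the shown terms are n = 3, 4, 5, 6, 7.
At n = 8 the blocks have lengths 7, 16.

kkkkkkkqqqqqqqqqqqqqqqq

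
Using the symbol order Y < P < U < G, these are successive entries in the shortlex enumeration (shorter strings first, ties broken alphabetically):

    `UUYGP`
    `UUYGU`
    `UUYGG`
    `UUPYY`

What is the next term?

The successor of UUPYY increments the rightmost position that isn't already G and resets every position after it to Y.

UUPYP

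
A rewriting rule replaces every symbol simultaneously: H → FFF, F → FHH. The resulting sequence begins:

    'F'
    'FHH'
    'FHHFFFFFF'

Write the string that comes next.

FHHFFFFFFFHHFHHFHHFHHFHHFHH

Rewriting each symbol of FHHFFFFFF: F→FHH, H→FFF, H→FFF, F→FHH, F→FHH, F→FHH, F→FHH, F→FHH, F→FHH, which concatenates to FHH FFF FFF FHH FHH FHH FHH FHH FHH.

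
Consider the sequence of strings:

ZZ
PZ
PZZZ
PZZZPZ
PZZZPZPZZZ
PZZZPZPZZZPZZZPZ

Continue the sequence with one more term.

Each term (from the third on) is the previous term followed by the one before it: term 3 = PZ·ZZ = PZZZ.
Continuing: PZZZPZPZZZPZZZPZ · PZZZPZPZZZ gives term 7.

PZZZPZPZZZPZZZPZPZZZPZPZZZ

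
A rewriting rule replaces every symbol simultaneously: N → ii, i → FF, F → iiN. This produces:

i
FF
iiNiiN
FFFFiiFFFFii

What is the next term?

iiNiiNiiNiiNFFFFiiNiiNiiNiiNFFFF

Apply φ to FFFFiiFFFFii symbol by symbol: F→iiN, F→iiN, F→iiN, F→iiN, i→FF, i→FF, F→iiN, F→iiN, F→iiN, F→iiN, i→FF, i→FF; joined: iiN iiN iiN iiN FF FF iiN iiN iiN iiN FF FF.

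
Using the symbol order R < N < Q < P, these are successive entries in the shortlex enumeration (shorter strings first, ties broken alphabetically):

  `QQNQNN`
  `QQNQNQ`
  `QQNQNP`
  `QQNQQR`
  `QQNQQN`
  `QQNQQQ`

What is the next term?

Treat QQNQQQ as a base-4 numeral over the given alphabet and add one, carrying through any trailing P's.

QQNQQP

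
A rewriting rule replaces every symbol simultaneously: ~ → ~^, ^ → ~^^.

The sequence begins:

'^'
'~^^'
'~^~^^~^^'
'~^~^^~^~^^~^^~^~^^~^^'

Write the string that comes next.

φ(~^~^^~^~^^~^^~^~^^~^^) expands symbol-by-symbol to ~^ ~^^ ~^ ~^^ ~^^ ~^ ~^^ ~^ ~^^ ~^^ ~^ ~^^ ~^^ ~^ ~^^ ~^ ~^^ ~^^ ~^ ~^^ ~^^; joining the 21 pieces gives the next term.

~^~^^~^~^^~^^~^~^^~^~^^~^^~^~^^~^^~^~^^~^~^^~^^~^~^^~^^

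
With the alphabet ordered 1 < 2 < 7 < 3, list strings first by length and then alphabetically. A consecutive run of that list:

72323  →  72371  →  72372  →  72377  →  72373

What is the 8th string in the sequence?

Advancing 3 positions from 72373 through 72373 → 72331 → 72332 reaches term 8.

72337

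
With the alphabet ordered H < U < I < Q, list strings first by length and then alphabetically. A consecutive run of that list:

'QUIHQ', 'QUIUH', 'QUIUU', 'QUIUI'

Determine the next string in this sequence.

Treat QUIUI as a base-4 numeral over the given alphabet and add one, carrying through any trailing Q's.

QUIUQ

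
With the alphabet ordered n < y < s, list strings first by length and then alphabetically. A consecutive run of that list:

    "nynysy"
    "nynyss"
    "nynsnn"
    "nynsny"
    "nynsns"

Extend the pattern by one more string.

The successor of nynsns increments the rightmost position that isn't already s and resets every position after it to n.

nynsyn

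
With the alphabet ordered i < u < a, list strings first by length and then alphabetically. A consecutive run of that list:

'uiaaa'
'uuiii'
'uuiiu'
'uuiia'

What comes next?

uuiui

Find the rightmost character of uuiia below a, bump it to the next letter, and reset everything to its right to i.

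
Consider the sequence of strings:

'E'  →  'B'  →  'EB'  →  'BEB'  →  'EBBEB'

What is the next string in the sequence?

From term 3 onward, concatenate the second-to-last term with the last: E·B = EB, B·EB = BEB, …
Continuing: BEB · EBBEB gives term 6.

BEBEBBEB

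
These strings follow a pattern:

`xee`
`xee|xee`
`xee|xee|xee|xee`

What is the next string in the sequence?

s(k+1) = s(k)·|·s(k) — each term doubles the last with '|' between the halves.
Doubling xee|xee|xee|xee with '|' between the halves:

xee|xee|xee|xee|xee|xee|xee|xee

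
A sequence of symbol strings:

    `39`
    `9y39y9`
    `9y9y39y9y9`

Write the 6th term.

s(k+1) = 9y·s(k)·y9, so each term gains 9y as a prefix and y9 as a suffix.
From 9y9y39y9y9, 3 further steps: 9y9y39y9y9 → 9y9y9y39y9y9y9 → 9y9y9y9y39y9y9y9y9 → (answer).

9y9y9y9y9y39y9y9y9y9y9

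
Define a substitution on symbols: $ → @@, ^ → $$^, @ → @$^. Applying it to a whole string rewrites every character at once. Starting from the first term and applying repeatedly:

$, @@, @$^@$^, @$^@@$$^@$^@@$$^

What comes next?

Applying the rule to each of the 16 symbols of @$^@@$$^@$^@@$$^ gives the pieces @$^ @@ $$^ @$^ @$^ @@ @@ $$^ @$^ @@ $$^ @$^ @$^ @@ @@ $$^, which concatenate to the answer.

@$^@@$$^@$^@$^@@@@$$^@$^@@$$^@$^@$^@@@@$$^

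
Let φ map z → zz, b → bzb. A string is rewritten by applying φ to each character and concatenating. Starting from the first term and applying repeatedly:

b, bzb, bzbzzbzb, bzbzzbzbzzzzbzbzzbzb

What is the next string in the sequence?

Applying the rule to each of the 20 symbols of bzbzzbzbzzzzbzbzzbzb gives the pieces bzb zz bzb zz zz bzb zz bzb zz zz zz zz bzb zz bzb zz zz bzb zz bzb, which concatenate to the answer.

bzbzzbzbzzzzbzbzzbzbzzzzzzzzbzbzzbzbzzzzbzbzzbzb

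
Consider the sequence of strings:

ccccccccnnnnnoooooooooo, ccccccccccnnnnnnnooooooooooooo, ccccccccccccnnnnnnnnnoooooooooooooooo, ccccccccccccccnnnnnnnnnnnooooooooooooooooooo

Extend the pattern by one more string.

ccccccccccccccccnnnnnnnnnnnnnoooooooooooooooooooooo

Term n consists of 2n+2 c's, followed by 2n-1 n's, followed by 3n+1 o's, where the shown terms are n = 3, 4, 5, 6.
At n = 7 the blocks have lengths 16, 13, 22.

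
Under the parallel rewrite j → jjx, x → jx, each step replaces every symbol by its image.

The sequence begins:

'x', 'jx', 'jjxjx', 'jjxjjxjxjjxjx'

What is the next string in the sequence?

φ(jjxjjxjxjjxjx) expands symbol-by-symbol to jjx jjx jx jjx jjx jx jjx jx jjx jjx jx jjx jx; joining the 13 pieces gives the next term.

jjxjjxjxjjxjjxjxjjxjxjjxjjxjxjjxjx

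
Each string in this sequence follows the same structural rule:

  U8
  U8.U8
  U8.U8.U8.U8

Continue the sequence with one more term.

U8.U8.U8.U8.U8.U8.U8.U8

Each string is two copies of the previous one joined by '.'.
One more doubling of U8.U8.U8.U8 gives the answer.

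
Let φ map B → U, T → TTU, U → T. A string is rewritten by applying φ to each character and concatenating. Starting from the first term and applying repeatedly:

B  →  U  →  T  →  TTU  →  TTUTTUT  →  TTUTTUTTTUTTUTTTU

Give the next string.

Replace each of the 17 characters of TTUTTUTTTUTTUTTTU in place — TTU TTU T TTU TTU T TTU TTU TTU T TTU TTU T TTU TTU TTU T — and concatenate.

TTUTTUTTTUTTUTTTUTTUTTUTTTUTTUTTTUTTUTTUT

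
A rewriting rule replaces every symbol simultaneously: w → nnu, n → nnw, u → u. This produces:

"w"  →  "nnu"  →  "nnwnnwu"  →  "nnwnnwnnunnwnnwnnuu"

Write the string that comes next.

Replace each of the 19 characters of nnwnnwnnunnwnnwnnuu in place — nnw nnw nnu nnw nnw nnu nnw nnw u nnw nnw nnu nnw nnw nnu nnw nnw u u — and concatenate.

nnwnnwnnunnwnnwnnunnwnnwunnwnnwnnunnwnnwnnunnwnnwuu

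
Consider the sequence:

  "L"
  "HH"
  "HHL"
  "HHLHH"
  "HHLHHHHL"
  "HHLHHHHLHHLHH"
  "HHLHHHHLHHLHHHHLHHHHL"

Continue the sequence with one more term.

HHLHHHHLHHLHHHHLHHHHLHHLHHHHLHHLHH

From term 3 onward, concatenate the last term with the second-to-last: HH·L = HHL, HHL·HH = HHLHH, …
So term 8 is HHLHHHHLHHLHHHHLHHHHL·HHLHHHHLHHLHH.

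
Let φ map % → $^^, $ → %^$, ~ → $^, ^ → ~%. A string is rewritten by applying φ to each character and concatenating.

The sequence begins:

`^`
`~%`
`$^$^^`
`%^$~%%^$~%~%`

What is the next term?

$^^~%%^$$^$^^$^^~%%^$$^$^^$^$^^

Rewriting each symbol of %^$~%%^$~%~%: %→$^^, ^→~%, $→%^$, ~→$^, %→$^^, %→$^^, ^→~%, $→%^$, ~→$^, %→$^^, ~→$^, %→$^^, which concatenates to $^^ ~% %^$ $^ $^^ $^^ ~% %^$ $^ $^^ $^ $^^.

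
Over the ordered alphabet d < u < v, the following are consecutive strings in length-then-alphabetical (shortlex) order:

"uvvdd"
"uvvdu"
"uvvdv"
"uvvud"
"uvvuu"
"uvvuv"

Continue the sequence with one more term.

The successor of uvvuv increments the rightmost position that isn't already v and resets every position after it to d.

uvvvd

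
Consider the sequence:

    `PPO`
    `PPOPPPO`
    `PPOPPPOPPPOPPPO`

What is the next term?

Every step duplicates the string with 'P' between the halves.
Doubling PPOPPPOPPPOPPPO with 'P' between the halves:

PPOPPPOPPPOPPPOPPPOPPPOPPPOPPPO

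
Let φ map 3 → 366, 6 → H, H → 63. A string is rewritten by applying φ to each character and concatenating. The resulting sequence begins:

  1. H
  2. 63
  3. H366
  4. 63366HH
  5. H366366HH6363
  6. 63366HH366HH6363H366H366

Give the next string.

φ(63366HH366HH6363H366H366) expands symbol-by-symbol to H 366 366 H H 63 63 366 H H 63 63 H 366 H 366 63 366 H H 63 366 H H; joining the 24 pieces gives the next term.

H366366HH6363366HH6363H366H36663366HH63366HH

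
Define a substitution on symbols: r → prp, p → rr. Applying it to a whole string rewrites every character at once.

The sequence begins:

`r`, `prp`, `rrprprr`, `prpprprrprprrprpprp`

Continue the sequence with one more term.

Rewriting the 19 symbols of prpprprrprprrprpprp one by one yields rr prp rr rr prp rr prp prp rr prp rr prp prp rr prp rr rr prp rr; concatenated:

rrprprrrrprprrprpprprrprprrprpprprrprprrrrprprr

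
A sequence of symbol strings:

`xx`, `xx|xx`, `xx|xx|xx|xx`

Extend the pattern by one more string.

Every step duplicates the string with '|' between the halves.
Doubling xx|xx|xx|xx with '|' between the halves:

xx|xx|xx|xx|xx|xx|xx|xx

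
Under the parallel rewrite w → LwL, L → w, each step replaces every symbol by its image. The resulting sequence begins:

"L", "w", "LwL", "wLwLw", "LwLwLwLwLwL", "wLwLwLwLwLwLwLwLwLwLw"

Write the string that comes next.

φ(wLwLwLwLwLwLwLwLwLwLw) expands symbol-by-symbol to LwL w LwL w LwL w LwL w LwL w LwL w LwL w LwL w LwL w LwL w LwL; joining the 21 pieces gives the next term.

LwLwLwLwLwLwLwLwLwLwLwLwLwLwLwLwLwLwLwLwLwL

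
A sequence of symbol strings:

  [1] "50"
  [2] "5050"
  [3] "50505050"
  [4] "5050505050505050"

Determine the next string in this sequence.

Every step duplicates the string.
Doubling 5050505050505050:

50505050505050505050505050505050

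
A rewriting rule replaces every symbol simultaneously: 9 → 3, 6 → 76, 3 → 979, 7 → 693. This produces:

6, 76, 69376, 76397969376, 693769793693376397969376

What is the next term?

Rewriting the 24 symbols of 693769793693376397969376 one by one yields 76 3 979 693 76 3 693 3 979 76 3 979 979 693 76 979 3 693 3 76 3 979 693 76; concatenated:

7639796937636933979763979979693769793693376397969376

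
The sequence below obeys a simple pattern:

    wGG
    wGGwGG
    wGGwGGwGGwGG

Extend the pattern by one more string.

Each string is two copies of the previous one concatenated.
Doubling wGGwGGwGGwGG:

wGGwGGwGGwGGwGGwGGwGGwGG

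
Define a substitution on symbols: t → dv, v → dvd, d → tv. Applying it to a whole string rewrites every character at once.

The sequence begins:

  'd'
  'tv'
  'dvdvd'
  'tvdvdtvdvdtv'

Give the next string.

Apply φ to tvdvdtvdvdtv symbol by symbol: t→dv, v→dvd, d→tv, v→dvd, d→tv, t→dv, v→dvd, d→tv, v→dvd, d→tv, t→dv, v→dvd; joined: dv dvd tv dvd tv dv dvd tv dvd tv dv dvd.

dvdvdtvdvdtvdvdvdtvdvdtvdvdvd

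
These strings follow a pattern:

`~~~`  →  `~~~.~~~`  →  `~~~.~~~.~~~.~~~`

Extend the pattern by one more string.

Every step duplicates the string with '.' between the halves.
So the next term is two copies of ~~~.~~~.~~~.~~~ with '.' between the halves.

~~~.~~~.~~~.~~~.~~~.~~~.~~~.~~~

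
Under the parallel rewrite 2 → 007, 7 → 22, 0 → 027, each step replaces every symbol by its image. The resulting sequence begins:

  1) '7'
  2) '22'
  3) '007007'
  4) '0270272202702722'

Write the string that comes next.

02700722027007220070070270072202700722007007

Replace each of the 16 characters of 0270272202702722 in place — 027 007 22 027 007 22 007 007 027 007 22 027 007 22 007 007 — and concatenate.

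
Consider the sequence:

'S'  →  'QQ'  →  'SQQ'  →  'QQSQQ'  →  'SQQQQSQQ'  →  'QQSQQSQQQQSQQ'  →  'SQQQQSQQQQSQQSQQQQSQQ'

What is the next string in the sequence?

Each term (from the third on) is the two preceding terms concatenated in order: term 3 = S·QQ = SQQ.
So term 8 is QQSQQSQQQQSQQ·SQQQQSQQQQSQQSQQQQSQQ.

QQSQQSQQQQSQQSQQQQSQQQQSQQSQQQQSQQ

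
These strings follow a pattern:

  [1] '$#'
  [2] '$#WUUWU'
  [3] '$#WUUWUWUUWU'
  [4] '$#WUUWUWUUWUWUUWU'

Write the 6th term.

Each term is the previous one with WUUWU appended.
From $#WUUWUWUUWUWUUWU, 2 further steps: $#WUUWUWUUWUWUUWU → $#WUUWUWUUWUWUUWUWUUWU → (answer).

$#WUUWUWUUWUWUUWUWUUWUWUUWU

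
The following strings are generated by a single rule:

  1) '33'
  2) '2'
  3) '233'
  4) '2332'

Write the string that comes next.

From term 3 onward, concatenate the last term with the second-to-last: 2·33 = 233, 233·2 = 2332, …
The next term joins 2332 and 233.

2332233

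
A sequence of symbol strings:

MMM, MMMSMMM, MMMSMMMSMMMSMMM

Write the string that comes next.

Every step duplicates the string with 'S' between the halves.
One more doubling of MMMSMMMSMMMSMMM gives the answer.

MMMSMMMSMMMSMMMSMMMSMMMSMMMSMMM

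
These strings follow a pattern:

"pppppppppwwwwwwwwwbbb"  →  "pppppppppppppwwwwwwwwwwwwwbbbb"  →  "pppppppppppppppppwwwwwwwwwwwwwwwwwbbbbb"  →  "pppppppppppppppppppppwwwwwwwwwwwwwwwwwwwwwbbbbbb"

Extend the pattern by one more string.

pppppppppppppppppppppppppwwwwwwwwwwwwwwwwwwwwwwwwwbbbbbbb

Each string has the form p^{4n+1} w^{4n+1} b^{n+1}, where the shown terms are n = 2, 3, 4, 5.
Setting n = 6 gives 25, 25, 7 characters in each block.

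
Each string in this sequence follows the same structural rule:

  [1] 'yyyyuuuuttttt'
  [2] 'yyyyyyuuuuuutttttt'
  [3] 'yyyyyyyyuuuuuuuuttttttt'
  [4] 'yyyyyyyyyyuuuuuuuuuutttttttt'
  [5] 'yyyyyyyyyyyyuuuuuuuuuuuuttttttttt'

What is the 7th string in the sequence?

yyyyyyyyyyyyyyyyuuuuuuuuuuuuuuuuttttttttttt

Each string has the form y^{2n-2} u^{2n-2} t^{n+2}, where the shown terms are n = 3, 4, 5, 6, 7.
At n = 9 the blocks have lengths 16, 16, 11.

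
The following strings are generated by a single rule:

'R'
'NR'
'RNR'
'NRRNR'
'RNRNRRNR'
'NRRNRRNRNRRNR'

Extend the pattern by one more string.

RNRNRRNRNRRNRRNRNRRNR

From term 3 onward, concatenate the second-to-last term with the last: R·NR = RNR, NR·RNR = NRRNR, …
Continuing: RNRNRRNR · NRRNRRNRNRRNR gives term 7.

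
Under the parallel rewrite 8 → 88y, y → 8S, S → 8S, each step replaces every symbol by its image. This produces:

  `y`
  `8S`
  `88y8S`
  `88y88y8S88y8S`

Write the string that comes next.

Rewriting the 13 symbols of 88y88y8S88y8S one by one yields 88y 88y 8S 88y 88y 8S 88y 8S 88y 88y 8S 88y 8S; concatenated:

88y88y8S88y88y8S88y8S88y88y8S88y8S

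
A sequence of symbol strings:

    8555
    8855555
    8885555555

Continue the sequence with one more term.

Term n consists of n-1 8's, followed by 2n-1 5's, where the shown terms are n = 2, 3, 4.
For the next term, n = 5, so the run lengths are 4, 9.

8888555555555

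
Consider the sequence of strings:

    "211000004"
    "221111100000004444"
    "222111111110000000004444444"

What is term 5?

222221111111111111100000000000004444444444444

Each string has the form 2^{n} 1^{3n-1} 0^{2n+3} 4^{3n-2} (n = 1, 2, …).
Setting n = 5 gives 5, 14, 13, 13 characters in each block.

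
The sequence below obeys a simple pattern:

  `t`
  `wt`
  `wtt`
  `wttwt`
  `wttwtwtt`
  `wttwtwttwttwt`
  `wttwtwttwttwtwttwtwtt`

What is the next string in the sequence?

wttwtwttwttwtwttwtwttwttwtwttwttwt

From term 3 onward, concatenate the last term with the second-to-last: wt·t = wtt, wtt·wt = wttwt, …
The next term joins wttwtwttwttwtwttwtwtt and wttwtwttwttwt.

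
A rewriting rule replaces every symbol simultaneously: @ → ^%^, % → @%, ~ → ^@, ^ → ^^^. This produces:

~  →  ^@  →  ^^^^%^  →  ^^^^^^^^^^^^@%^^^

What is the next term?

^^^^^^^^^^^^^^^^^^^^^^^^^^^^^^^^^^^^^%^@%^^^^^^^^^

φ(^^^^^^^^^^^^@%^^^) expands symbol-by-symbol to ^^^ ^^^ ^^^ ^^^ ^^^ ^^^ ^^^ ^^^ ^^^ ^^^ ^^^ ^^^ ^%^ @% ^^^ ^^^ ^^^; joining the 17 pieces gives the next term.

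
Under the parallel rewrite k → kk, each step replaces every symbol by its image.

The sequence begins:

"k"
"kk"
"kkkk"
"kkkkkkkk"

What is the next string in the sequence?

kkkkkkkkkkkkkkkk

Apply φ to kkkkkkkk symbol by symbol: k→kk, k→kk, k→kk, k→kk, k→kk, k→kk, k→kk, k→kk; joined: kk kk kk kk kk kk kk kk.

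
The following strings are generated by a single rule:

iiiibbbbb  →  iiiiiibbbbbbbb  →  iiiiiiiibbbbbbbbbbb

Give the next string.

iiiiiiiiiibbbbbbbbbbbbbb

The n-th term is 2n i's then 3n-1 b's, where the shown terms are n = 2, 3, 4.
At n = 5 the blocks have lengths 10, 14.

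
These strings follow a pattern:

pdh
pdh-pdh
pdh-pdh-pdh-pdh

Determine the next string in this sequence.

Each string is two copies of the previous one joined by '-'.
So the next term is two copies of pdh-pdh-pdh-pdh with '-' between the halves.

pdh-pdh-pdh-pdh-pdh-pdh-pdh-pdh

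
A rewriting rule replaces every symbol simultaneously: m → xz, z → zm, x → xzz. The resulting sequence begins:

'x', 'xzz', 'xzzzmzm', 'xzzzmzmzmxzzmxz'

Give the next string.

xzzzmzmzmxzzmxzzmxzxzzzmzmxzxzzzm

Applying the rule to each of the 15 symbols of xzzzmzmzmxzzmxz gives the pieces xzz zm zm zm xz zm xz zm xz xzz zm zm xz xzz zm, which concatenate to the answer.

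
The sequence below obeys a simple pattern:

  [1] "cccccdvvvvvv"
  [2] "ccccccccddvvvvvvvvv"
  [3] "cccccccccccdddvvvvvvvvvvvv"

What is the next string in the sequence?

The n-th term is 3n-1 c's then n-1 d's then 3n v's, where the shown terms are n = 2, 3, 4.
At n = 5 the blocks have lengths 14, 4, 15.

ccccccccccccccddddvvvvvvvvvvvvvvv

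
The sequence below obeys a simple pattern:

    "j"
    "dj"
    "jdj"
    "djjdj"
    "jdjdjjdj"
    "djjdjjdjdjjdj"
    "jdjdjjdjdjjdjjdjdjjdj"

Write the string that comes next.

djjdjjdjdjjdjjdjdjjdjdjjdjjdjdjjdj

Each term (from the third on) is the two preceding terms concatenated in order: term 3 = j·dj = jdj.
Continuing: djjdjjdjdjjdj · jdjdjjdjdjjdjjdjdjjdj gives term 8.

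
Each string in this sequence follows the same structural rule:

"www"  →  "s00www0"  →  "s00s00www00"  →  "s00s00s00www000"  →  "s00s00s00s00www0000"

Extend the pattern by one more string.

s00s00s00s00s00www00000

Every step adds s00 to the front and 0 to the end of the previous string.
One more step from s00s00s00s00www0000 gives the answer.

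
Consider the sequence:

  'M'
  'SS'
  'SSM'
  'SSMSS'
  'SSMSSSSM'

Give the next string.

From term 3 onward, concatenate the last term with the second-to-last: SS·M = SSM, SSM·SS = SSMSS, …
The next term joins SSMSSSSM and SSMSS.

SSMSSSSMSSMSS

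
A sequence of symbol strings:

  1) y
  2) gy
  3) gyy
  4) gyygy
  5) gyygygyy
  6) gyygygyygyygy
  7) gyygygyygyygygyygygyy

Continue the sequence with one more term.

From term 3 onward, concatenate the last term with the second-to-last: gy·y = gyy, gyy·gy = gyygy, …
Continuing: gyygygyygyygygyygygyy · gyygygyygyygy gives term 8.

gyygygyygyygygyygygyygyygygyygyygy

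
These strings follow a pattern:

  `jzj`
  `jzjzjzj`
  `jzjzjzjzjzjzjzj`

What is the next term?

Every step duplicates the string with 'z' between the halves.
So the next term is two copies of jzjzjzjzjzjzjzj with 'z' between the halves.

jzjzjzjzjzjzjzjzjzjzjzjzjzjzjzj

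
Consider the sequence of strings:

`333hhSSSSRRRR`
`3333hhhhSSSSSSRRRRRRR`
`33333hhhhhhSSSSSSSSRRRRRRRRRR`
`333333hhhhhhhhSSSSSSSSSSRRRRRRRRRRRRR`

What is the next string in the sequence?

3333333hhhhhhhhhhSSSSSSSSSSSSRRRRRRRRRRRRRRRR

Each string has the form 3^{n+2} h^{2n} S^{2n+2} R^{3n+1} (n = 1, 2, …).
Setting n = 5 gives 7, 10, 12, 16 characters in each block.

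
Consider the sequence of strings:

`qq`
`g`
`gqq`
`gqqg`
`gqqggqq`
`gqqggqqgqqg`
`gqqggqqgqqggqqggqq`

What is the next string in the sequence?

Each term (from the third on) is the previous term followed by the one before it: term 3 = g·qq = gqq.
So term 8 is gqqggqqgqqggqqggqq·gqqggqqgqqg.

gqqggqqgqqggqqggqqgqqggqqgqqg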